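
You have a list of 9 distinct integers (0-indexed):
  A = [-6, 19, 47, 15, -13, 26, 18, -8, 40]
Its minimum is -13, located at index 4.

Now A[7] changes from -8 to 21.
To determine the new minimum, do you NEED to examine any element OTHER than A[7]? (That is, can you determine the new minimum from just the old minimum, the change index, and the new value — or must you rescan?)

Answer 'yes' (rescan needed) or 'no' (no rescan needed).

Answer: no

Derivation:
Old min = -13 at index 4
Change at index 7: -8 -> 21
Index 7 was NOT the min. New min = min(-13, 21). No rescan of other elements needed.
Needs rescan: no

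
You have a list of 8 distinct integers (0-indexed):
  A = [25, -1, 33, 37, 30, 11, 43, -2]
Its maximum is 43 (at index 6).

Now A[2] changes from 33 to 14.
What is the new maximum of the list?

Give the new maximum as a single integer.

Old max = 43 (at index 6)
Change: A[2] 33 -> 14
Changed element was NOT the old max.
  New max = max(old_max, new_val) = max(43, 14) = 43

Answer: 43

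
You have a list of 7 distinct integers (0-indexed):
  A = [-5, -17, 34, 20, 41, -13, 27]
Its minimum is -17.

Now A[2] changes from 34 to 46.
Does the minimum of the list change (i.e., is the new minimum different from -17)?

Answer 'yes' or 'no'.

Old min = -17
Change: A[2] 34 -> 46
Changed element was NOT the min; min changes only if 46 < -17.
New min = -17; changed? no

Answer: no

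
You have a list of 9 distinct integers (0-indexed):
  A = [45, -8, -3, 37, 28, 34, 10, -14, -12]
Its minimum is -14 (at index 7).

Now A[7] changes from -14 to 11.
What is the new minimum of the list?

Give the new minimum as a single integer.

Answer: -12

Derivation:
Old min = -14 (at index 7)
Change: A[7] -14 -> 11
Changed element WAS the min. Need to check: is 11 still <= all others?
  Min of remaining elements: -12
  New min = min(11, -12) = -12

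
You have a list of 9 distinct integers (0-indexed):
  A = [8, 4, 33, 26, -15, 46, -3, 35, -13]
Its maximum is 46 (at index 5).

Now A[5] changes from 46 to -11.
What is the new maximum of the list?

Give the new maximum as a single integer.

Old max = 46 (at index 5)
Change: A[5] 46 -> -11
Changed element WAS the max -> may need rescan.
  Max of remaining elements: 35
  New max = max(-11, 35) = 35

Answer: 35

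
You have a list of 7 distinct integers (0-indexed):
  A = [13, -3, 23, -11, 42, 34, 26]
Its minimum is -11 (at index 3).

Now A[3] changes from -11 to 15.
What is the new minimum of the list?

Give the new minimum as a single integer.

Answer: -3

Derivation:
Old min = -11 (at index 3)
Change: A[3] -11 -> 15
Changed element WAS the min. Need to check: is 15 still <= all others?
  Min of remaining elements: -3
  New min = min(15, -3) = -3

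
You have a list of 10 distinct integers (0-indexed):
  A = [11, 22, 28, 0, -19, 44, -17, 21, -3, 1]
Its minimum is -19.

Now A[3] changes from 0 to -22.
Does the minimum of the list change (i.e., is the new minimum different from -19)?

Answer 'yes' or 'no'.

Answer: yes

Derivation:
Old min = -19
Change: A[3] 0 -> -22
Changed element was NOT the min; min changes only if -22 < -19.
New min = -22; changed? yes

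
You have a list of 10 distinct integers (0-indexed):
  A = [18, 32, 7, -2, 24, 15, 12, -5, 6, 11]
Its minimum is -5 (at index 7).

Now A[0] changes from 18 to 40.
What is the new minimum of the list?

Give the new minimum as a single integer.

Old min = -5 (at index 7)
Change: A[0] 18 -> 40
Changed element was NOT the old min.
  New min = min(old_min, new_val) = min(-5, 40) = -5

Answer: -5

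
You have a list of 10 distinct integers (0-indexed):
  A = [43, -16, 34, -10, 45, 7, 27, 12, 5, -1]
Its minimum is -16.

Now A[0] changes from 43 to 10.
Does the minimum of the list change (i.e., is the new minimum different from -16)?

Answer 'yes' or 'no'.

Old min = -16
Change: A[0] 43 -> 10
Changed element was NOT the min; min changes only if 10 < -16.
New min = -16; changed? no

Answer: no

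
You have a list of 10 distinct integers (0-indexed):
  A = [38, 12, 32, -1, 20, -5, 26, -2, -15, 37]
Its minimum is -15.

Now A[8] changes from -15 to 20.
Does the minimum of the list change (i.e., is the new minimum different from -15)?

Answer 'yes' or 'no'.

Old min = -15
Change: A[8] -15 -> 20
Changed element was the min; new min must be rechecked.
New min = -5; changed? yes

Answer: yes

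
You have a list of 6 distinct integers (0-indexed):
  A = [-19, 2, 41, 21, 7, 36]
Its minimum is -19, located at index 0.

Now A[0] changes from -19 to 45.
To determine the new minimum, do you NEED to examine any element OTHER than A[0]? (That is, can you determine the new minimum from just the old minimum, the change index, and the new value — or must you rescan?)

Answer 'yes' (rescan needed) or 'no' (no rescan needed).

Answer: yes

Derivation:
Old min = -19 at index 0
Change at index 0: -19 -> 45
Index 0 WAS the min and new value 45 > old min -19. Must rescan other elements to find the new min.
Needs rescan: yes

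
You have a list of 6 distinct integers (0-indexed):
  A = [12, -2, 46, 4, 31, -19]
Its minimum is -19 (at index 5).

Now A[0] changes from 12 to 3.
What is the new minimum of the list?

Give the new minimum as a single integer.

Old min = -19 (at index 5)
Change: A[0] 12 -> 3
Changed element was NOT the old min.
  New min = min(old_min, new_val) = min(-19, 3) = -19

Answer: -19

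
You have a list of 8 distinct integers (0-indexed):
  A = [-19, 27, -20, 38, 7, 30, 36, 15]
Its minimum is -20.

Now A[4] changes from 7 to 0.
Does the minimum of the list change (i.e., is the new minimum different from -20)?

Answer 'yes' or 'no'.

Answer: no

Derivation:
Old min = -20
Change: A[4] 7 -> 0
Changed element was NOT the min; min changes only if 0 < -20.
New min = -20; changed? no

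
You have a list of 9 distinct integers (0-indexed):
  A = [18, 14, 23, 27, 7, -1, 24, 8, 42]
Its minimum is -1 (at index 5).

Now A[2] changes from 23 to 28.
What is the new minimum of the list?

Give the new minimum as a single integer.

Old min = -1 (at index 5)
Change: A[2] 23 -> 28
Changed element was NOT the old min.
  New min = min(old_min, new_val) = min(-1, 28) = -1

Answer: -1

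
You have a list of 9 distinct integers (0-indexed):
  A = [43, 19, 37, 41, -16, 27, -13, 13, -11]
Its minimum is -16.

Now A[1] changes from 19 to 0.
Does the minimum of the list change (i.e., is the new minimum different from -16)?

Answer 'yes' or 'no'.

Answer: no

Derivation:
Old min = -16
Change: A[1] 19 -> 0
Changed element was NOT the min; min changes only if 0 < -16.
New min = -16; changed? no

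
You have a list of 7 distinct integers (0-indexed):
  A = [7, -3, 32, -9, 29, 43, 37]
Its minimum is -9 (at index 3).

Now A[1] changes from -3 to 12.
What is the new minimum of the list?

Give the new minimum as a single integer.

Answer: -9

Derivation:
Old min = -9 (at index 3)
Change: A[1] -3 -> 12
Changed element was NOT the old min.
  New min = min(old_min, new_val) = min(-9, 12) = -9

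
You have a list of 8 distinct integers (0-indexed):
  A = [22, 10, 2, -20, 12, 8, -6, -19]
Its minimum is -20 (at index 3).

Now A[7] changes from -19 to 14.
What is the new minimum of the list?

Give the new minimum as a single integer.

Answer: -20

Derivation:
Old min = -20 (at index 3)
Change: A[7] -19 -> 14
Changed element was NOT the old min.
  New min = min(old_min, new_val) = min(-20, 14) = -20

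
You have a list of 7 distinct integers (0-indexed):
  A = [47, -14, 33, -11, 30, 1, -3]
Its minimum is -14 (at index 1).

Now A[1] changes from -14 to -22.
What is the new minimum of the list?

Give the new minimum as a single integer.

Answer: -22

Derivation:
Old min = -14 (at index 1)
Change: A[1] -14 -> -22
Changed element WAS the min. Need to check: is -22 still <= all others?
  Min of remaining elements: -11
  New min = min(-22, -11) = -22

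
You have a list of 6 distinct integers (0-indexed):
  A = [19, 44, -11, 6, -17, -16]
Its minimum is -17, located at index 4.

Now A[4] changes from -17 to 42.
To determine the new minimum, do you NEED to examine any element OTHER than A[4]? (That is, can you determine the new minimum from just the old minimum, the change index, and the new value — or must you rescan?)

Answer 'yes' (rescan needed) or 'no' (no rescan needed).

Answer: yes

Derivation:
Old min = -17 at index 4
Change at index 4: -17 -> 42
Index 4 WAS the min and new value 42 > old min -17. Must rescan other elements to find the new min.
Needs rescan: yes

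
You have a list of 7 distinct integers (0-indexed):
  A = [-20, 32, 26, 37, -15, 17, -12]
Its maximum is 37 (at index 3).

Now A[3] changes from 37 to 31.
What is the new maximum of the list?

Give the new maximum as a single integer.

Answer: 32

Derivation:
Old max = 37 (at index 3)
Change: A[3] 37 -> 31
Changed element WAS the max -> may need rescan.
  Max of remaining elements: 32
  New max = max(31, 32) = 32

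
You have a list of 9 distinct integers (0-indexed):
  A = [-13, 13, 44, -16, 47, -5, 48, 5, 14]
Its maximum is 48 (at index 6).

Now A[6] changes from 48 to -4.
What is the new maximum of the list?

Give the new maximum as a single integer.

Answer: 47

Derivation:
Old max = 48 (at index 6)
Change: A[6] 48 -> -4
Changed element WAS the max -> may need rescan.
  Max of remaining elements: 47
  New max = max(-4, 47) = 47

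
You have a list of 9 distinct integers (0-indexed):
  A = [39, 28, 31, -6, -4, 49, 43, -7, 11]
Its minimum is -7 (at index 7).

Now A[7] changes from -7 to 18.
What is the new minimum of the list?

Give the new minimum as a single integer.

Answer: -6

Derivation:
Old min = -7 (at index 7)
Change: A[7] -7 -> 18
Changed element WAS the min. Need to check: is 18 still <= all others?
  Min of remaining elements: -6
  New min = min(18, -6) = -6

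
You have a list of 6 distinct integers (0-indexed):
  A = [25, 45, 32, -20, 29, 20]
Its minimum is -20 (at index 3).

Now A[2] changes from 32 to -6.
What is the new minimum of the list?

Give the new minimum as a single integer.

Old min = -20 (at index 3)
Change: A[2] 32 -> -6
Changed element was NOT the old min.
  New min = min(old_min, new_val) = min(-20, -6) = -20

Answer: -20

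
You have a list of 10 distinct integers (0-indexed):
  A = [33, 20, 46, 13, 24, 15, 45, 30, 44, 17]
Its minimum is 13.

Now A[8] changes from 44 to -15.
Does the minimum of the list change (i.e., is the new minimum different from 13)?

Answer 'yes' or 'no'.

Answer: yes

Derivation:
Old min = 13
Change: A[8] 44 -> -15
Changed element was NOT the min; min changes only if -15 < 13.
New min = -15; changed? yes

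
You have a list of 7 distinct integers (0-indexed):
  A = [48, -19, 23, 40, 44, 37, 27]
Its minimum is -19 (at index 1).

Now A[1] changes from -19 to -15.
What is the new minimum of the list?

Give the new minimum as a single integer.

Old min = -19 (at index 1)
Change: A[1] -19 -> -15
Changed element WAS the min. Need to check: is -15 still <= all others?
  Min of remaining elements: 23
  New min = min(-15, 23) = -15

Answer: -15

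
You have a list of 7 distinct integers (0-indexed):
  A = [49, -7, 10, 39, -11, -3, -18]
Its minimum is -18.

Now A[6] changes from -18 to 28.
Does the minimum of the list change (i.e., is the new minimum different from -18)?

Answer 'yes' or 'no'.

Old min = -18
Change: A[6] -18 -> 28
Changed element was the min; new min must be rechecked.
New min = -11; changed? yes

Answer: yes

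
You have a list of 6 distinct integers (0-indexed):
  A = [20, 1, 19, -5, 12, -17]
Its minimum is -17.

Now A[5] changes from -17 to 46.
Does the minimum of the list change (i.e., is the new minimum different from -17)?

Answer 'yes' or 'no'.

Old min = -17
Change: A[5] -17 -> 46
Changed element was the min; new min must be rechecked.
New min = -5; changed? yes

Answer: yes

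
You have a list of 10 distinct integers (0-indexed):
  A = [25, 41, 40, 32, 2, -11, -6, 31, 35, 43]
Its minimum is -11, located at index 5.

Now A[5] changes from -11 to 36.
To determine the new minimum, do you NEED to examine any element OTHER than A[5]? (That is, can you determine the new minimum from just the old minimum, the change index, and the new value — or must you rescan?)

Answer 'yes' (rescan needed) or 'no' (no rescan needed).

Old min = -11 at index 5
Change at index 5: -11 -> 36
Index 5 WAS the min and new value 36 > old min -11. Must rescan other elements to find the new min.
Needs rescan: yes

Answer: yes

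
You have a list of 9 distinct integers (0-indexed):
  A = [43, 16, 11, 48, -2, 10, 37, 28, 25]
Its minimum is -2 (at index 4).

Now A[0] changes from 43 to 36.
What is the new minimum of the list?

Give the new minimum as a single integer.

Answer: -2

Derivation:
Old min = -2 (at index 4)
Change: A[0] 43 -> 36
Changed element was NOT the old min.
  New min = min(old_min, new_val) = min(-2, 36) = -2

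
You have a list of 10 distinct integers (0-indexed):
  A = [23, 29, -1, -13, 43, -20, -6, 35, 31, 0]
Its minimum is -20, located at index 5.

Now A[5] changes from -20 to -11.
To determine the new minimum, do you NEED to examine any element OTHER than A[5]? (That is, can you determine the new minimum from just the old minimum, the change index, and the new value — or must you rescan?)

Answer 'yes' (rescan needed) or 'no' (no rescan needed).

Old min = -20 at index 5
Change at index 5: -20 -> -11
Index 5 WAS the min and new value -11 > old min -20. Must rescan other elements to find the new min.
Needs rescan: yes

Answer: yes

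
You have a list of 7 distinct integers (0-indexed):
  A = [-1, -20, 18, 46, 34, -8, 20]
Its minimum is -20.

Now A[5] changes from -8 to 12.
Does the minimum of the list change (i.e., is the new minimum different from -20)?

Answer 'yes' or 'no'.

Answer: no

Derivation:
Old min = -20
Change: A[5] -8 -> 12
Changed element was NOT the min; min changes only if 12 < -20.
New min = -20; changed? no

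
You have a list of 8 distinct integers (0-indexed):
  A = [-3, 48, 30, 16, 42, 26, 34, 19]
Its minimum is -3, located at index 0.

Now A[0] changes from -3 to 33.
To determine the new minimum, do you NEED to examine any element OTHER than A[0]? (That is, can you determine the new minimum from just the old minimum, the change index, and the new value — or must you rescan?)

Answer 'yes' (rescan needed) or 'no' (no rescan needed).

Answer: yes

Derivation:
Old min = -3 at index 0
Change at index 0: -3 -> 33
Index 0 WAS the min and new value 33 > old min -3. Must rescan other elements to find the new min.
Needs rescan: yes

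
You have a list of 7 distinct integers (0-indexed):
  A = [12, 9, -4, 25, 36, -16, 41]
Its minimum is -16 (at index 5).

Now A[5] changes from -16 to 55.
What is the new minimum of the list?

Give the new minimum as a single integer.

Old min = -16 (at index 5)
Change: A[5] -16 -> 55
Changed element WAS the min. Need to check: is 55 still <= all others?
  Min of remaining elements: -4
  New min = min(55, -4) = -4

Answer: -4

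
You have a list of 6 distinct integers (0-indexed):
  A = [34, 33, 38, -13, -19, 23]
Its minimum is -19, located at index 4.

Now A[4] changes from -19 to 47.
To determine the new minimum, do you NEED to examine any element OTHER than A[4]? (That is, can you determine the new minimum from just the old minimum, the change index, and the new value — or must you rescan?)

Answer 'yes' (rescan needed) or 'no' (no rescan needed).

Answer: yes

Derivation:
Old min = -19 at index 4
Change at index 4: -19 -> 47
Index 4 WAS the min and new value 47 > old min -19. Must rescan other elements to find the new min.
Needs rescan: yes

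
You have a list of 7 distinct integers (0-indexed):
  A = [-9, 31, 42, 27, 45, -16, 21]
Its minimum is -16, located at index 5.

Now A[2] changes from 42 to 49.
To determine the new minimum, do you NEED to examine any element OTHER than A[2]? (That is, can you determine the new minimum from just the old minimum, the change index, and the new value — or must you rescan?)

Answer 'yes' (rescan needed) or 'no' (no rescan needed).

Old min = -16 at index 5
Change at index 2: 42 -> 49
Index 2 was NOT the min. New min = min(-16, 49). No rescan of other elements needed.
Needs rescan: no

Answer: no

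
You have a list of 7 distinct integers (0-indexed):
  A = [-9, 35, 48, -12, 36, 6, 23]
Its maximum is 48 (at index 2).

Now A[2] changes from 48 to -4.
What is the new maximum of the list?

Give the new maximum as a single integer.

Old max = 48 (at index 2)
Change: A[2] 48 -> -4
Changed element WAS the max -> may need rescan.
  Max of remaining elements: 36
  New max = max(-4, 36) = 36

Answer: 36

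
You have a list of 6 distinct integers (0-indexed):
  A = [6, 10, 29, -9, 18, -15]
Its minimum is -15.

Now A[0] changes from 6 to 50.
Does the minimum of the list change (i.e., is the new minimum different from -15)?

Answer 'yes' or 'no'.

Old min = -15
Change: A[0] 6 -> 50
Changed element was NOT the min; min changes only if 50 < -15.
New min = -15; changed? no

Answer: no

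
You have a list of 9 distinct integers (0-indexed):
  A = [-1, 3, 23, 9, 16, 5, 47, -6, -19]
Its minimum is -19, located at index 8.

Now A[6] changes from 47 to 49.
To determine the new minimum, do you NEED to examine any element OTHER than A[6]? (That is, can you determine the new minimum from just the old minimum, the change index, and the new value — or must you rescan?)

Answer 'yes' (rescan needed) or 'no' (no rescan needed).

Old min = -19 at index 8
Change at index 6: 47 -> 49
Index 6 was NOT the min. New min = min(-19, 49). No rescan of other elements needed.
Needs rescan: no

Answer: no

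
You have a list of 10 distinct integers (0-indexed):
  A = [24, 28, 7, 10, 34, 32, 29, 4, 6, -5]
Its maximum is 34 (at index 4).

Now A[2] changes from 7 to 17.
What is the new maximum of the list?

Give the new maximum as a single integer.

Old max = 34 (at index 4)
Change: A[2] 7 -> 17
Changed element was NOT the old max.
  New max = max(old_max, new_val) = max(34, 17) = 34

Answer: 34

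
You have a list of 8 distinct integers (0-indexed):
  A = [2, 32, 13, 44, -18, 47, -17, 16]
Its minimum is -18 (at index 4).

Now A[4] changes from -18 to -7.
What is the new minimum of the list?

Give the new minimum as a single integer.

Old min = -18 (at index 4)
Change: A[4] -18 -> -7
Changed element WAS the min. Need to check: is -7 still <= all others?
  Min of remaining elements: -17
  New min = min(-7, -17) = -17

Answer: -17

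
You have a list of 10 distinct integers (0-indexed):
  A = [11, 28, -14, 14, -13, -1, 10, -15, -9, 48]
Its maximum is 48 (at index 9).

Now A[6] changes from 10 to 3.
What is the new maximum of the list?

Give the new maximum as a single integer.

Old max = 48 (at index 9)
Change: A[6] 10 -> 3
Changed element was NOT the old max.
  New max = max(old_max, new_val) = max(48, 3) = 48

Answer: 48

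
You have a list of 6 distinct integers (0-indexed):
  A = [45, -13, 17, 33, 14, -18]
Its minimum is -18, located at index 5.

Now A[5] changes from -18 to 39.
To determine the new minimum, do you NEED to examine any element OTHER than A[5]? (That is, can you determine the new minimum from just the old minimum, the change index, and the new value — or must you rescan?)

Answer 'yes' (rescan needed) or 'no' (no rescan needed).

Old min = -18 at index 5
Change at index 5: -18 -> 39
Index 5 WAS the min and new value 39 > old min -18. Must rescan other elements to find the new min.
Needs rescan: yes

Answer: yes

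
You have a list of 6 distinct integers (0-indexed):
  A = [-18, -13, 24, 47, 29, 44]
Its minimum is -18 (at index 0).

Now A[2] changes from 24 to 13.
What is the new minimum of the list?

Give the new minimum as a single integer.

Answer: -18

Derivation:
Old min = -18 (at index 0)
Change: A[2] 24 -> 13
Changed element was NOT the old min.
  New min = min(old_min, new_val) = min(-18, 13) = -18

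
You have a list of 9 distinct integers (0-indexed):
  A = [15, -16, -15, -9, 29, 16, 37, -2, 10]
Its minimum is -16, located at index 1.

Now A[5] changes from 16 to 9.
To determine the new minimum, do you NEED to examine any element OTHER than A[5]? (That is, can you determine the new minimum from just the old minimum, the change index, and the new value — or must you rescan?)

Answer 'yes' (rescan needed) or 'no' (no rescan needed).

Old min = -16 at index 1
Change at index 5: 16 -> 9
Index 5 was NOT the min. New min = min(-16, 9). No rescan of other elements needed.
Needs rescan: no

Answer: no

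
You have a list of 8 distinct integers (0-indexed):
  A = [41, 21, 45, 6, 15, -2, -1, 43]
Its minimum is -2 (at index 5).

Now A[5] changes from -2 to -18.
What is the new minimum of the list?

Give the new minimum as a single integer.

Answer: -18

Derivation:
Old min = -2 (at index 5)
Change: A[5] -2 -> -18
Changed element WAS the min. Need to check: is -18 still <= all others?
  Min of remaining elements: -1
  New min = min(-18, -1) = -18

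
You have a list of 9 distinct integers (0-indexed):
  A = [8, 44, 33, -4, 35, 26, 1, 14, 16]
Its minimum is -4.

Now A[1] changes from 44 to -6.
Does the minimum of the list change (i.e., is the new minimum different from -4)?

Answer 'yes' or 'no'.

Old min = -4
Change: A[1] 44 -> -6
Changed element was NOT the min; min changes only if -6 < -4.
New min = -6; changed? yes

Answer: yes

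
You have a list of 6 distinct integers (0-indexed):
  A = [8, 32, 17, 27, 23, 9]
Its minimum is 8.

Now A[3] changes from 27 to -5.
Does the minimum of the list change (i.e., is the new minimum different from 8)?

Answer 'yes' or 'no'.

Old min = 8
Change: A[3] 27 -> -5
Changed element was NOT the min; min changes only if -5 < 8.
New min = -5; changed? yes

Answer: yes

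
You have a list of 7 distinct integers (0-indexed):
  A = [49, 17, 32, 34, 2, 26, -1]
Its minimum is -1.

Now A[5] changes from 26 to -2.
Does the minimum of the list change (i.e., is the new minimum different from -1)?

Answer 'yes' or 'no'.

Old min = -1
Change: A[5] 26 -> -2
Changed element was NOT the min; min changes only if -2 < -1.
New min = -2; changed? yes

Answer: yes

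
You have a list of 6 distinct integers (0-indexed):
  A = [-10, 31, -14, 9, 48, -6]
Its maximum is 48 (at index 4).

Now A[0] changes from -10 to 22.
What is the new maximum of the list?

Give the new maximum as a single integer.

Answer: 48

Derivation:
Old max = 48 (at index 4)
Change: A[0] -10 -> 22
Changed element was NOT the old max.
  New max = max(old_max, new_val) = max(48, 22) = 48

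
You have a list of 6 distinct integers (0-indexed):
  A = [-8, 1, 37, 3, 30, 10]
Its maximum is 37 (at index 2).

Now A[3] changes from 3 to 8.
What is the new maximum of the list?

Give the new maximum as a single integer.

Answer: 37

Derivation:
Old max = 37 (at index 2)
Change: A[3] 3 -> 8
Changed element was NOT the old max.
  New max = max(old_max, new_val) = max(37, 8) = 37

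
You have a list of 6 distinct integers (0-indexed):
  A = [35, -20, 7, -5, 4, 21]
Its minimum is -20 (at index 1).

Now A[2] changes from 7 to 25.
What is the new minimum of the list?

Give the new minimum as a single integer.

Old min = -20 (at index 1)
Change: A[2] 7 -> 25
Changed element was NOT the old min.
  New min = min(old_min, new_val) = min(-20, 25) = -20

Answer: -20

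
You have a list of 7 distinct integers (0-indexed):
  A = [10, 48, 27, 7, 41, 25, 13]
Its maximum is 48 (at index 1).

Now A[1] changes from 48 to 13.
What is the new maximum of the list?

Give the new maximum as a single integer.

Old max = 48 (at index 1)
Change: A[1] 48 -> 13
Changed element WAS the max -> may need rescan.
  Max of remaining elements: 41
  New max = max(13, 41) = 41

Answer: 41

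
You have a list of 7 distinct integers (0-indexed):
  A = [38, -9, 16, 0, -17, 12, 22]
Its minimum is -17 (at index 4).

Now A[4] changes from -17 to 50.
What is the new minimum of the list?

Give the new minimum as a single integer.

Answer: -9

Derivation:
Old min = -17 (at index 4)
Change: A[4] -17 -> 50
Changed element WAS the min. Need to check: is 50 still <= all others?
  Min of remaining elements: -9
  New min = min(50, -9) = -9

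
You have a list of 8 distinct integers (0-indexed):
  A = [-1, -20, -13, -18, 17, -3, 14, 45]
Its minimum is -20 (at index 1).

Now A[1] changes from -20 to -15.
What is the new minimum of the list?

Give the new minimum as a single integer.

Old min = -20 (at index 1)
Change: A[1] -20 -> -15
Changed element WAS the min. Need to check: is -15 still <= all others?
  Min of remaining elements: -18
  New min = min(-15, -18) = -18

Answer: -18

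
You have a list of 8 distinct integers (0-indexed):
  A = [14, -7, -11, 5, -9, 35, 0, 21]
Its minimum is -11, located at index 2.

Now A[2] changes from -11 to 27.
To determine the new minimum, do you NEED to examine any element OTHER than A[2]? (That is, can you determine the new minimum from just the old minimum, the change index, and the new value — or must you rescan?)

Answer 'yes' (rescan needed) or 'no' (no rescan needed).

Old min = -11 at index 2
Change at index 2: -11 -> 27
Index 2 WAS the min and new value 27 > old min -11. Must rescan other elements to find the new min.
Needs rescan: yes

Answer: yes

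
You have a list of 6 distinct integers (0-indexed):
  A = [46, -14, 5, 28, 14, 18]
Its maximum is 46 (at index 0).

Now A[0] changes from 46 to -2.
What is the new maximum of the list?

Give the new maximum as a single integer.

Answer: 28

Derivation:
Old max = 46 (at index 0)
Change: A[0] 46 -> -2
Changed element WAS the max -> may need rescan.
  Max of remaining elements: 28
  New max = max(-2, 28) = 28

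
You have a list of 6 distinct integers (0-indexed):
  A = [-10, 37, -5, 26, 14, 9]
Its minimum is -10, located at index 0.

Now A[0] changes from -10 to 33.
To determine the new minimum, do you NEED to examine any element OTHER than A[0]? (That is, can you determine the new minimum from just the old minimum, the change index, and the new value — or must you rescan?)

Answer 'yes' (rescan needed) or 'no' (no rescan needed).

Answer: yes

Derivation:
Old min = -10 at index 0
Change at index 0: -10 -> 33
Index 0 WAS the min and new value 33 > old min -10. Must rescan other elements to find the new min.
Needs rescan: yes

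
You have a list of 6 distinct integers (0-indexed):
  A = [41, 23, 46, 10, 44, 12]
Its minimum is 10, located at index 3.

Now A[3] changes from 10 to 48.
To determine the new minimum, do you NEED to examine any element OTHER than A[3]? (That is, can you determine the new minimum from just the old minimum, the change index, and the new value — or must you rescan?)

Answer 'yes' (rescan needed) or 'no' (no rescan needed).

Answer: yes

Derivation:
Old min = 10 at index 3
Change at index 3: 10 -> 48
Index 3 WAS the min and new value 48 > old min 10. Must rescan other elements to find the new min.
Needs rescan: yes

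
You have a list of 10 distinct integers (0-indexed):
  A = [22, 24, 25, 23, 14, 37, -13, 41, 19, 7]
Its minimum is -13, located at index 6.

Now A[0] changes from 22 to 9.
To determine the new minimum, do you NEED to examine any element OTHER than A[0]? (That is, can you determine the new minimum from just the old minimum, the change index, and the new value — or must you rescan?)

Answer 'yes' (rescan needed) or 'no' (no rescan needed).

Old min = -13 at index 6
Change at index 0: 22 -> 9
Index 0 was NOT the min. New min = min(-13, 9). No rescan of other elements needed.
Needs rescan: no

Answer: no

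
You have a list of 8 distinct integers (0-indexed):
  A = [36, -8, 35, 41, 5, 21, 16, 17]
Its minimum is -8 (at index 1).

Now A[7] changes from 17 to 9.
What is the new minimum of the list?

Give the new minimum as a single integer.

Answer: -8

Derivation:
Old min = -8 (at index 1)
Change: A[7] 17 -> 9
Changed element was NOT the old min.
  New min = min(old_min, new_val) = min(-8, 9) = -8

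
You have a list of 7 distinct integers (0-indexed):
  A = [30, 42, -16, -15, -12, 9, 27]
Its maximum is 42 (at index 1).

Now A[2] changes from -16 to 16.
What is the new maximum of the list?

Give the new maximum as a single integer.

Answer: 42

Derivation:
Old max = 42 (at index 1)
Change: A[2] -16 -> 16
Changed element was NOT the old max.
  New max = max(old_max, new_val) = max(42, 16) = 42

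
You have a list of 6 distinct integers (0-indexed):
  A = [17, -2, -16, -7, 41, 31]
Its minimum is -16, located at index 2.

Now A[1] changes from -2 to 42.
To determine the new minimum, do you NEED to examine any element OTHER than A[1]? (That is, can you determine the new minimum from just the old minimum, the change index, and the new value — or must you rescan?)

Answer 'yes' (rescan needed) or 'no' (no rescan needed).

Answer: no

Derivation:
Old min = -16 at index 2
Change at index 1: -2 -> 42
Index 1 was NOT the min. New min = min(-16, 42). No rescan of other elements needed.
Needs rescan: no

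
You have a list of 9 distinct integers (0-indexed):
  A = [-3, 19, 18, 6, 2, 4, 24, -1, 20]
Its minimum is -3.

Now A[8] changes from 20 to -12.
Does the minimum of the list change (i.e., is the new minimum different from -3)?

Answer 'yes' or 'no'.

Answer: yes

Derivation:
Old min = -3
Change: A[8] 20 -> -12
Changed element was NOT the min; min changes only if -12 < -3.
New min = -12; changed? yes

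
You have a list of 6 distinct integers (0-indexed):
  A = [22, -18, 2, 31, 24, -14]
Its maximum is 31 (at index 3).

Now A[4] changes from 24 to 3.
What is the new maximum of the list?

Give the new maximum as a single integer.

Answer: 31

Derivation:
Old max = 31 (at index 3)
Change: A[4] 24 -> 3
Changed element was NOT the old max.
  New max = max(old_max, new_val) = max(31, 3) = 31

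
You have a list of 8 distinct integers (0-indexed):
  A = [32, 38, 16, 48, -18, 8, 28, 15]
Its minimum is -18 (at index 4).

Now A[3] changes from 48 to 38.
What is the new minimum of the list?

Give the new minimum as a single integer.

Answer: -18

Derivation:
Old min = -18 (at index 4)
Change: A[3] 48 -> 38
Changed element was NOT the old min.
  New min = min(old_min, new_val) = min(-18, 38) = -18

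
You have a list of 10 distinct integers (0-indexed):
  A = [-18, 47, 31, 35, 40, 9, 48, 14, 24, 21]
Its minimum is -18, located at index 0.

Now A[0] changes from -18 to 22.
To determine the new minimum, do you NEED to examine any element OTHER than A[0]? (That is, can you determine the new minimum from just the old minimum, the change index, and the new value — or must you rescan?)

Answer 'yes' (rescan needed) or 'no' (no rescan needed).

Old min = -18 at index 0
Change at index 0: -18 -> 22
Index 0 WAS the min and new value 22 > old min -18. Must rescan other elements to find the new min.
Needs rescan: yes

Answer: yes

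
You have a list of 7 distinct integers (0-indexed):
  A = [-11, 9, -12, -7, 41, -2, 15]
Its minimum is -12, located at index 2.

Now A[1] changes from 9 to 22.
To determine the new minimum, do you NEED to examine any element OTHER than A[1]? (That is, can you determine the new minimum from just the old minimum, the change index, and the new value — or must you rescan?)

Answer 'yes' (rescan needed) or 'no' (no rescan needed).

Answer: no

Derivation:
Old min = -12 at index 2
Change at index 1: 9 -> 22
Index 1 was NOT the min. New min = min(-12, 22). No rescan of other elements needed.
Needs rescan: no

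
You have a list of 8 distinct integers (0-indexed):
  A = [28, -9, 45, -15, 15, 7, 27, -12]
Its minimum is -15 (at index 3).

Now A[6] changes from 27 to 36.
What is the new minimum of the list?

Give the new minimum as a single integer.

Answer: -15

Derivation:
Old min = -15 (at index 3)
Change: A[6] 27 -> 36
Changed element was NOT the old min.
  New min = min(old_min, new_val) = min(-15, 36) = -15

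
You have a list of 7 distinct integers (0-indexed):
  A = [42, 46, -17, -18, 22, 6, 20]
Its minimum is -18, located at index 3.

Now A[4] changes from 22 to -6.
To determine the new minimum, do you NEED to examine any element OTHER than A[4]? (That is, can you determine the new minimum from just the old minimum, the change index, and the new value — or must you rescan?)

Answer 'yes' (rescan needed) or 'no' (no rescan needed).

Old min = -18 at index 3
Change at index 4: 22 -> -6
Index 4 was NOT the min. New min = min(-18, -6). No rescan of other elements needed.
Needs rescan: no

Answer: no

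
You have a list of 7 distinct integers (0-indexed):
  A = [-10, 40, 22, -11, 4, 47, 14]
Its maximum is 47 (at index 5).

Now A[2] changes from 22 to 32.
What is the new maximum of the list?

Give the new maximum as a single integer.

Answer: 47

Derivation:
Old max = 47 (at index 5)
Change: A[2] 22 -> 32
Changed element was NOT the old max.
  New max = max(old_max, new_val) = max(47, 32) = 47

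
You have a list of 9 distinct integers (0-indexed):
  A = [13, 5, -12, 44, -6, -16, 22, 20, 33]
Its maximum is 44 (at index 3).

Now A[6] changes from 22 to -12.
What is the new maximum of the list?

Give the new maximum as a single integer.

Old max = 44 (at index 3)
Change: A[6] 22 -> -12
Changed element was NOT the old max.
  New max = max(old_max, new_val) = max(44, -12) = 44

Answer: 44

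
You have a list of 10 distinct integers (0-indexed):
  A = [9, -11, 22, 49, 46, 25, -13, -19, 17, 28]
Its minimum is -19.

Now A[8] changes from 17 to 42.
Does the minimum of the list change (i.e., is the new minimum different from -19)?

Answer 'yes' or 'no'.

Old min = -19
Change: A[8] 17 -> 42
Changed element was NOT the min; min changes only if 42 < -19.
New min = -19; changed? no

Answer: no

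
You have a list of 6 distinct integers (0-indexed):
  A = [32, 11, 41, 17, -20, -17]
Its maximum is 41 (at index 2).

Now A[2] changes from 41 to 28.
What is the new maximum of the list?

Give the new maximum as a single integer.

Old max = 41 (at index 2)
Change: A[2] 41 -> 28
Changed element WAS the max -> may need rescan.
  Max of remaining elements: 32
  New max = max(28, 32) = 32

Answer: 32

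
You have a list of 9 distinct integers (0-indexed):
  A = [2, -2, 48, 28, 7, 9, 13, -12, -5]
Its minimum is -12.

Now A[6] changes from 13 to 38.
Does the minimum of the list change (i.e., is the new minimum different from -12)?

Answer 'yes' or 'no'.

Old min = -12
Change: A[6] 13 -> 38
Changed element was NOT the min; min changes only if 38 < -12.
New min = -12; changed? no

Answer: no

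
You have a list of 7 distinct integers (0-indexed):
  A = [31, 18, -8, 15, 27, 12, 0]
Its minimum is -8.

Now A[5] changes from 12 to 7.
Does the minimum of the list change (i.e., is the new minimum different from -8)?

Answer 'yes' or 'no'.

Old min = -8
Change: A[5] 12 -> 7
Changed element was NOT the min; min changes only if 7 < -8.
New min = -8; changed? no

Answer: no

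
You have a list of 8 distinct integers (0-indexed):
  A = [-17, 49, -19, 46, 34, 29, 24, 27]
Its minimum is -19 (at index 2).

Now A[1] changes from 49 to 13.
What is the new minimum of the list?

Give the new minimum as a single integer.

Answer: -19

Derivation:
Old min = -19 (at index 2)
Change: A[1] 49 -> 13
Changed element was NOT the old min.
  New min = min(old_min, new_val) = min(-19, 13) = -19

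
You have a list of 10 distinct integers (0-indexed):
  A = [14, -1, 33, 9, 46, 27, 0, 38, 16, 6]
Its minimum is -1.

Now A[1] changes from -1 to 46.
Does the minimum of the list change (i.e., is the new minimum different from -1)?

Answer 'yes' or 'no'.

Old min = -1
Change: A[1] -1 -> 46
Changed element was the min; new min must be rechecked.
New min = 0; changed? yes

Answer: yes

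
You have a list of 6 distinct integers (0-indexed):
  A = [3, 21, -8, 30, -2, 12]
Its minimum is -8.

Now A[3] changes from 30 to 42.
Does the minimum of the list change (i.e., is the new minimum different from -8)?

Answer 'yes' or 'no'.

Answer: no

Derivation:
Old min = -8
Change: A[3] 30 -> 42
Changed element was NOT the min; min changes only if 42 < -8.
New min = -8; changed? no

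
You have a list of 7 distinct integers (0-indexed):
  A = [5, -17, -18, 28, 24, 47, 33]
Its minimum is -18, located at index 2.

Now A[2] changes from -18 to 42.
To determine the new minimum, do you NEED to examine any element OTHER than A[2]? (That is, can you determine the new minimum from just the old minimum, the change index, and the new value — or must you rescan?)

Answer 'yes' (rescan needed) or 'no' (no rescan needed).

Old min = -18 at index 2
Change at index 2: -18 -> 42
Index 2 WAS the min and new value 42 > old min -18. Must rescan other elements to find the new min.
Needs rescan: yes

Answer: yes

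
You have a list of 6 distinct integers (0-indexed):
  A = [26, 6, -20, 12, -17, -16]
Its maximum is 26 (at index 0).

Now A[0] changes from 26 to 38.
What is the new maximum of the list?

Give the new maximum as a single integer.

Old max = 26 (at index 0)
Change: A[0] 26 -> 38
Changed element WAS the max -> may need rescan.
  Max of remaining elements: 12
  New max = max(38, 12) = 38

Answer: 38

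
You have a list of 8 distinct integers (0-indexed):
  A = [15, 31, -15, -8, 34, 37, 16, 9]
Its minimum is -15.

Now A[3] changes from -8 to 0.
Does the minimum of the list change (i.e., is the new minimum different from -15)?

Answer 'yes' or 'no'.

Old min = -15
Change: A[3] -8 -> 0
Changed element was NOT the min; min changes only if 0 < -15.
New min = -15; changed? no

Answer: no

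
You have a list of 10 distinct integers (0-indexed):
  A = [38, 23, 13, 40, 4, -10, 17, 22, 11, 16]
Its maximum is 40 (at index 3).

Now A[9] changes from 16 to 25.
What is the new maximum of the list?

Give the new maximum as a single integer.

Answer: 40

Derivation:
Old max = 40 (at index 3)
Change: A[9] 16 -> 25
Changed element was NOT the old max.
  New max = max(old_max, new_val) = max(40, 25) = 40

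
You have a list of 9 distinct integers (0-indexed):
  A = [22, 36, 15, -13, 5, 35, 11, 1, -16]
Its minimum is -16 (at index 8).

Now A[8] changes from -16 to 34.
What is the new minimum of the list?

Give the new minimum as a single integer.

Answer: -13

Derivation:
Old min = -16 (at index 8)
Change: A[8] -16 -> 34
Changed element WAS the min. Need to check: is 34 still <= all others?
  Min of remaining elements: -13
  New min = min(34, -13) = -13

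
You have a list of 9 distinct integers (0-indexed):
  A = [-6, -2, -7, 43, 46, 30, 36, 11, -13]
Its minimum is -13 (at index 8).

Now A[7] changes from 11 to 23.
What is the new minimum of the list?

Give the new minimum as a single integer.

Old min = -13 (at index 8)
Change: A[7] 11 -> 23
Changed element was NOT the old min.
  New min = min(old_min, new_val) = min(-13, 23) = -13

Answer: -13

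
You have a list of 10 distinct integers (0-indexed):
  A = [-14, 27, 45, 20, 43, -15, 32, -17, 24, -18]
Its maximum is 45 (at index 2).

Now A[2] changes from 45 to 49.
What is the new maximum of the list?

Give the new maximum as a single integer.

Old max = 45 (at index 2)
Change: A[2] 45 -> 49
Changed element WAS the max -> may need rescan.
  Max of remaining elements: 43
  New max = max(49, 43) = 49

Answer: 49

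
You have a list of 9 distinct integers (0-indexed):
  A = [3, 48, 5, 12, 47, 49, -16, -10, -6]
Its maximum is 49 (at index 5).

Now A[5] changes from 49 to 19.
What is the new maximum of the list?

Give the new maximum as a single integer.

Old max = 49 (at index 5)
Change: A[5] 49 -> 19
Changed element WAS the max -> may need rescan.
  Max of remaining elements: 48
  New max = max(19, 48) = 48

Answer: 48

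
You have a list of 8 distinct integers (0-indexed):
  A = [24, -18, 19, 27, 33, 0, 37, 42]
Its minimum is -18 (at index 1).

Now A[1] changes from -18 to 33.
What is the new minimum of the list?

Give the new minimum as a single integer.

Answer: 0

Derivation:
Old min = -18 (at index 1)
Change: A[1] -18 -> 33
Changed element WAS the min. Need to check: is 33 still <= all others?
  Min of remaining elements: 0
  New min = min(33, 0) = 0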